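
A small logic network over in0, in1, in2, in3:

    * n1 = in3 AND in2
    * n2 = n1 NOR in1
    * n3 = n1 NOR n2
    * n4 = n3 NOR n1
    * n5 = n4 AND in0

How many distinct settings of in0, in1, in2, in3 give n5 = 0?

13

n5 = n4 AND in0 must be 0, so at least one of n4, in0 is 0.
Enumerating the 16 input combinations, 13 give n5 = 0 and 3 give n5 = 1.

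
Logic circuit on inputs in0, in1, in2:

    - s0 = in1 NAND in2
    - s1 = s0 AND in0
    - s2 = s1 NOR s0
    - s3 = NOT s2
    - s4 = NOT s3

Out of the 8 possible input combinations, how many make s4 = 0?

s4 = NOT s3 must be 0, so s3 = 1.
Satisfying assignments:
  in0=0, in1=0, in2=0
  in0=0, in1=0, in2=1
  in0=0, in1=1, in2=0
  in0=1, in1=0, in2=0
  in0=1, in1=0, in2=1
  in0=1, in1=1, in2=0

6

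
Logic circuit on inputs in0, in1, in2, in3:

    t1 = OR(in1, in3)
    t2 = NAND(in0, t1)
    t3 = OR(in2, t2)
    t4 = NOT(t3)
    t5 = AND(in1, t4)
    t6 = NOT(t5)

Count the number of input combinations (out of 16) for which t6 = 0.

t6 = NOT(t5) must be 0, so t5 = 1.
Satisfying assignments:
  in0=1, in1=1, in2=0, in3=0
  in0=1, in1=1, in2=0, in3=1

2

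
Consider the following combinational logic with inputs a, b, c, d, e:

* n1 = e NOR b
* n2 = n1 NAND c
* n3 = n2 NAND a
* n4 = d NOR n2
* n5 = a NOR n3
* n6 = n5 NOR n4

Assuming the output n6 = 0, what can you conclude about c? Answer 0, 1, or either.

n6 = n5 NOR n4 must be 0, so at least one of n5, n4 is 1.
Every assignment with n6 = 0 has c = 1; there are 2 such assignment(s).
  a=0, b=0, c=1, d=0, e=0
  a=1, b=0, c=1, d=0, e=0

1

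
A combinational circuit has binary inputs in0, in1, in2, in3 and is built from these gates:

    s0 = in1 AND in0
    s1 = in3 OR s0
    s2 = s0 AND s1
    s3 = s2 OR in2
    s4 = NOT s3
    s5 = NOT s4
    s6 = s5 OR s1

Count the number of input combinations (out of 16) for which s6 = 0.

s6 = s5 OR s1 must be 0, so both s5 = 0 and s1 = 0.
Satisfying assignments:
  in0=0, in1=0, in2=0, in3=0
  in0=0, in1=1, in2=0, in3=0
  in0=1, in1=0, in2=0, in3=0

3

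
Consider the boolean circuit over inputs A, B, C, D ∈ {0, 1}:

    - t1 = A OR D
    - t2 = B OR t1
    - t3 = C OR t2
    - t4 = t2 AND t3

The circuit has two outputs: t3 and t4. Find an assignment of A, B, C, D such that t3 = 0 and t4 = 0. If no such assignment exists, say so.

Check with A=0, B=0, C=0, D=0:
t1 = A OR D = 0 OR 0 = 0
t2 = B OR t1 = 0 OR 0 = 0
t3 = C OR t2 = 0 OR 0 = 0
t4 = t2 AND t3 = 0 AND 0 = 0
So t3 = 0 and t4 = 0.

A=0, B=0, C=0, D=0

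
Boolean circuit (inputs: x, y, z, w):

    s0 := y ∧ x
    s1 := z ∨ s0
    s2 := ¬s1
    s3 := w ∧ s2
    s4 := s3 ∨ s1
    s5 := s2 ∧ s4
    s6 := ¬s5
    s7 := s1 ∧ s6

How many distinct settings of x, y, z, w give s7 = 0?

6

s7 = s1 ∧ s6 must be 0, so at least one of s1, s6 is 0.
Satisfying assignments:
  x=0, y=0, z=0, w=0
  x=0, y=0, z=0, w=1
  x=0, y=1, z=0, w=0
  x=0, y=1, z=0, w=1
  x=1, y=0, z=0, w=0
  x=1, y=0, z=0, w=1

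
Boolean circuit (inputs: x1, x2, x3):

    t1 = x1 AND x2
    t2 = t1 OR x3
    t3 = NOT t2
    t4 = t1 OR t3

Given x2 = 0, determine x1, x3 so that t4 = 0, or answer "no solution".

x1=0, x3=1

t4 = t1 OR t3 must be 0, so both t1 = 0 and t3 = 0.
Check with x2 = 0 and x1=0, x3=1:
t1 = x1 AND x2 = 0 AND 0 = 0
t2 = t1 OR x3 = 0 OR 1 = 1
t3 = NOT t2 = NOT 1 = 0
t4 = t1 OR t3 = 0 OR 0 = 0
So t4 = 0.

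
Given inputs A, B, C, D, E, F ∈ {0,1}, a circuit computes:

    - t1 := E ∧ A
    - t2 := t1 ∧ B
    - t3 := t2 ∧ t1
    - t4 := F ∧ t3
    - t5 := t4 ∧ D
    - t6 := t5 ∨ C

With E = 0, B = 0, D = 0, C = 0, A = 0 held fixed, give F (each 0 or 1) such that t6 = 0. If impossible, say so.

F=1

Check with E = 0, B = 0, D = 0, C = 0, A = 0 and F=1:
t1 = E ∧ A = 0 ∧ 0 = 0
t2 = t1 ∧ B = 0 ∧ 0 = 0
t3 = t2 ∧ t1 = 0 ∧ 0 = 0
t4 = F ∧ t3 = 1 ∧ 0 = 0
t5 = t4 ∧ D = 0 ∧ 0 = 0
t6 = t5 ∨ C = 0 ∨ 0 = 0
So t6 = 0.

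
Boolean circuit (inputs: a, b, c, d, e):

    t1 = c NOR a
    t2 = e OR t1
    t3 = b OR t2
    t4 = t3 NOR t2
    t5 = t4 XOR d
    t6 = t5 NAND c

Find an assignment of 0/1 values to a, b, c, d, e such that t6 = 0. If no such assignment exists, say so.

t6 = t5 NAND c must be 0, so both t5 = 1 and c = 1.
Check with a=1, b=1, c=1, d=1, e=1:
t1 = c NOR a = 1 NOR 1 = 0
t2 = e OR t1 = 1 OR 0 = 1
t3 = b OR t2 = 1 OR 1 = 1
t4 = t3 NOR t2 = 1 NOR 1 = 0
t5 = t4 XOR d = 0 XOR 1 = 1
t6 = t5 NAND c = 1 NAND 1 = 0
So t6 = 0 as required.

a=1, b=1, c=1, d=1, e=1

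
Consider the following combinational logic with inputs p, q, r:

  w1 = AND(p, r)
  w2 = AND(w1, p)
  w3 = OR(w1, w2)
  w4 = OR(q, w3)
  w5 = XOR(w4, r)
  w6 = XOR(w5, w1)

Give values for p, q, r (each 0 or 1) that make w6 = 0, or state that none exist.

p=0, q=1, r=1

w6 = XOR(w5, w1) must be 0, so w5 and w1 are equal.
Check with p=0, q=1, r=1:
w1 = AND(p, r) = AND(0, 1) = 0
w2 = AND(w1, p) = AND(0, 0) = 0
w3 = OR(w1, w2) = OR(0, 0) = 0
w4 = OR(q, w3) = OR(1, 0) = 1
w5 = XOR(w4, r) = XOR(1, 1) = 0
w6 = XOR(w5, w1) = XOR(0, 0) = 0
So w6 = 0 as required.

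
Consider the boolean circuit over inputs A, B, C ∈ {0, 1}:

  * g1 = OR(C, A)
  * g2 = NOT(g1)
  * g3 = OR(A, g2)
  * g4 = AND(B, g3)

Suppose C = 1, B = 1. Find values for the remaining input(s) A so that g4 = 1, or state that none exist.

g4 = AND(B, g3) must be 1, so both B = 1 and g3 = 1.
g3 = OR(A, g2) must be 1, so at least one of A, g2 is 1.
Check with C = 1, B = 1 and A=1:
g1 = OR(C, A) = OR(1, 1) = 1
g2 = NOT(g1) = NOT 1 = 0
g3 = OR(A, g2) = OR(1, 0) = 1
g4 = AND(B, g3) = AND(1, 1) = 1
So g4 = 1.

A=1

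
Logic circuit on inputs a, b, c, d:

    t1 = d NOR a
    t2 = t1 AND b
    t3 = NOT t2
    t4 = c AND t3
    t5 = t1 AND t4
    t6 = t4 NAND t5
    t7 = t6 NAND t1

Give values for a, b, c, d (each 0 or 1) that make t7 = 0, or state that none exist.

t7 = t6 NAND t1 must be 0, so both t6 = 1 and t1 = 1.
Check with a=0 b=1 c=0 d=0:
t1 = d NOR a = 0 NOR 0 = 1
t2 = t1 AND b = 1 AND 1 = 1
t3 = NOT t2 = NOT 1 = 0
t4 = c AND t3 = 0 AND 0 = 0
t5 = t1 AND t4 = 1 AND 0 = 0
t6 = t4 NAND t5 = 0 NAND 0 = 1
t7 = t6 NAND t1 = 1 NAND 1 = 0
So t7 = 0 as required.

a=0 b=1 c=0 d=0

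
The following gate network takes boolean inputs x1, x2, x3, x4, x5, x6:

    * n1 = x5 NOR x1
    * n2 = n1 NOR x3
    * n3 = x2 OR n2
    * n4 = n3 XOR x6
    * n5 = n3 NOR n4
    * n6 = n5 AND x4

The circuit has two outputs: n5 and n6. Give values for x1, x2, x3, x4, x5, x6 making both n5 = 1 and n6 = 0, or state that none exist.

x1=1, x2=0, x3=1, x4=0, x5=0, x6=0

Check with x1=1, x2=0, x3=1, x4=0, x5=0, x6=0:
n1 = x5 NOR x1 = 0 NOR 1 = 0
n2 = n1 NOR x3 = 0 NOR 1 = 0
n3 = x2 OR n2 = 0 OR 0 = 0
n4 = n3 XOR x6 = 0 XOR 0 = 0
n5 = n3 NOR n4 = 0 NOR 0 = 1
n6 = n5 AND x4 = 1 AND 0 = 0
So n5 = 1 and n6 = 0.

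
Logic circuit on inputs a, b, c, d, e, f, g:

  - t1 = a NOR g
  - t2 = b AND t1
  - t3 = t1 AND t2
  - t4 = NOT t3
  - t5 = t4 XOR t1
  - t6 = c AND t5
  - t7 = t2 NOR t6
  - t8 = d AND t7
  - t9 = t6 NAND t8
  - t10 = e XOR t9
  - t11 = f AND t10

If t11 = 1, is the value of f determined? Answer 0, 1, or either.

t11 = f AND t10 must be 1, so both f = 1 and t10 = 1.
t10 = e XOR t9 must be 1, so e and t9 differ.
Every assignment with t11 = 1 has f = 1; there are 32 such assignment(s).

1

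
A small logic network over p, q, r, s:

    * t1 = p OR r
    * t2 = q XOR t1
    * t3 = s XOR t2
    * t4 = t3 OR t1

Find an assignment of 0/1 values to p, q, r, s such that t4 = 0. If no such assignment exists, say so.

Check with p=0, q=1, r=0, s=1:
t1 = p OR r = 0 OR 0 = 0
t2 = q XOR t1 = 1 XOR 0 = 1
t3 = s XOR t2 = 1 XOR 1 = 0
t4 = t3 OR t1 = 0 OR 0 = 0
So t4 = 0 as required.

p=0, q=1, r=0, s=1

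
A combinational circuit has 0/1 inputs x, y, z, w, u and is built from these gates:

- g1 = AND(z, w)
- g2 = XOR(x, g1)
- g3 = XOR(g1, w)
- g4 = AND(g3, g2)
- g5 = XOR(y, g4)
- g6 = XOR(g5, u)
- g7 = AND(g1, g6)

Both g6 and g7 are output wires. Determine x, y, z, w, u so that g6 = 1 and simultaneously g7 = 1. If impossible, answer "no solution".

x=1 y=1 z=1 w=1 u=0

Check with x=1 y=1 z=1 w=1 u=0:
g1 = AND(z, w) = AND(1, 1) = 1
g2 = XOR(x, g1) = XOR(1, 1) = 0
g3 = XOR(g1, w) = XOR(1, 1) = 0
g4 = AND(g3, g2) = AND(0, 0) = 0
g5 = XOR(y, g4) = XOR(1, 0) = 1
g6 = XOR(g5, u) = XOR(1, 0) = 1
g7 = AND(g1, g6) = AND(1, 1) = 1
So g6 = 1 and g7 = 1.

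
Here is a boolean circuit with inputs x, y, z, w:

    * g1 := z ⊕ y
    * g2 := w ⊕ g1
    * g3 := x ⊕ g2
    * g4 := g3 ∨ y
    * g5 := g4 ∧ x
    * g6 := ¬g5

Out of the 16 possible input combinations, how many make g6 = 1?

g6 = ¬g5 must be 1, so g5 = 0.
g5 = g4 ∧ x must be 0, so at least one of g4, x is 0.
Enumerating the 16 input combinations, 10 give g6 = 1 and 6 give g6 = 0.

10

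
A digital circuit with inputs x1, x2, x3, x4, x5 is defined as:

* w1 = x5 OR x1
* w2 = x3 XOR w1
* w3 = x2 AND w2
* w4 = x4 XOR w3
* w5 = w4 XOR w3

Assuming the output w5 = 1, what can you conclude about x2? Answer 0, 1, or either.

Both values of x2 occur among assignments with w5 = 1:
  x2=0: x1=0, x2=0, x3=0, x4=1, x5=0
  x2=1: x1=0, x2=1, x3=0, x4=1, x5=0

either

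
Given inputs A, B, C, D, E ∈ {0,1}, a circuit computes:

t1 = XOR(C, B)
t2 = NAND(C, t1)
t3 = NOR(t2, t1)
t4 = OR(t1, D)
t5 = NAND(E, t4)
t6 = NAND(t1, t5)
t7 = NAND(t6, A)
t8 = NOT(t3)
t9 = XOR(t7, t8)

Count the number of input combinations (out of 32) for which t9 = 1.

12

t9 = XOR(t7, t8) must be 1, so t7 and t8 differ.
Enumerating the 32 input combinations, 12 give t9 = 1 and 20 give t9 = 0.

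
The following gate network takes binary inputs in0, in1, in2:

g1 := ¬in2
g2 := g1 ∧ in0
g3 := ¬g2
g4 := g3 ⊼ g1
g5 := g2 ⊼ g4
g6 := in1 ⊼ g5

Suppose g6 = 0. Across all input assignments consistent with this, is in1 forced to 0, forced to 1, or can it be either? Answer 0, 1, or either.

g6 = in1 ⊼ g5 must be 0, so both in1 = 1 and g5 = 1.
g5 = g2 ⊼ g4 must be 1, so at least one of g2, g4 is 0.
Every assignment with g6 = 0 has in1 = 1; there are 3 such assignment(s).
  in0=0, in1=1, in2=0
  in0=0, in1=1, in2=1
  in0=1, in1=1, in2=1

1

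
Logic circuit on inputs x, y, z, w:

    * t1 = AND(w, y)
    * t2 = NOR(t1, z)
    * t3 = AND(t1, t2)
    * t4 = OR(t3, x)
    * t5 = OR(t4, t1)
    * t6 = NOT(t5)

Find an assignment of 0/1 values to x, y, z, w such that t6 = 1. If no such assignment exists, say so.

t6 = NOT(t5) must be 1, so t5 = 0.
t5 = OR(t4, t1) must be 0, so both t4 = 0 and t1 = 0.
Check with x=0 y=1 z=1 w=0:
t1 = AND(w, y) = AND(0, 1) = 0
t2 = NOR(t1, z) = NOR(0, 1) = 0
t3 = AND(t1, t2) = AND(0, 0) = 0
t4 = OR(t3, x) = OR(0, 0) = 0
t5 = OR(t4, t1) = OR(0, 0) = 0
t6 = NOT(t5) = NOT 0 = 1
So t6 = 1 as required.

x=0 y=1 z=1 w=0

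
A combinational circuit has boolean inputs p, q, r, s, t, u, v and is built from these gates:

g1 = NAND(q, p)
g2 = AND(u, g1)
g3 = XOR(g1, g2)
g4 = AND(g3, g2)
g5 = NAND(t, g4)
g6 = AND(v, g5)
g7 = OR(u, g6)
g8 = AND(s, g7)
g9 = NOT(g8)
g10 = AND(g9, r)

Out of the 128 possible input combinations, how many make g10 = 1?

g10 = AND(g9, r) must be 1, so both g9 = 1 and r = 1.
g9 = NOT(g8) must be 1, so g8 = 0.
g8 = AND(s, g7) must be 0, so at least one of s, g7 is 0.
Enumerating the 128 input combinations, 40 give g10 = 1 and 88 give g10 = 0.

40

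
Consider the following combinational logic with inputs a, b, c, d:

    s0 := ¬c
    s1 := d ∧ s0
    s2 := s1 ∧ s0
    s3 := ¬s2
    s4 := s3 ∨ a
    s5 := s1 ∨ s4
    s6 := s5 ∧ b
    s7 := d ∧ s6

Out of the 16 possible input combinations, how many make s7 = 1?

s7 = d ∧ s6 must be 1, so both d = 1 and s6 = 1.
s6 = s5 ∧ b must be 1, so both s5 = 1 and b = 1.
Satisfying assignments:
  a=0, b=1, c=0, d=1
  a=0, b=1, c=1, d=1
  a=1, b=1, c=0, d=1
  a=1, b=1, c=1, d=1

4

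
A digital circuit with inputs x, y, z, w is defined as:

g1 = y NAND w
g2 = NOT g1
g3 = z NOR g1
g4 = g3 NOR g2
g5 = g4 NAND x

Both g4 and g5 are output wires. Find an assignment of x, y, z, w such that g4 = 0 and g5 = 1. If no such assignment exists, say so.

x=1, y=1, z=1, w=1

Check with x=1, y=1, z=1, w=1:
g1 = y NAND w = 1 NAND 1 = 0
g2 = NOT g1 = NOT 0 = 1
g3 = z NOR g1 = 1 NOR 0 = 0
g4 = g3 NOR g2 = 0 NOR 1 = 0
g5 = g4 NAND x = 0 NAND 1 = 1
So g4 = 0 and g5 = 1.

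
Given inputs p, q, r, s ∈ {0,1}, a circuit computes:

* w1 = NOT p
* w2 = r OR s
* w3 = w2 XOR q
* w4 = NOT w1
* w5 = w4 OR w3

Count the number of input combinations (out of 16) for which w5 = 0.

w5 = w4 OR w3 must be 0, so both w4 = 0 and w3 = 0.
Satisfying assignments:
  p=0, q=0, r=0, s=0
  p=0, q=1, r=0, s=1
  p=0, q=1, r=1, s=0
  p=0, q=1, r=1, s=1

4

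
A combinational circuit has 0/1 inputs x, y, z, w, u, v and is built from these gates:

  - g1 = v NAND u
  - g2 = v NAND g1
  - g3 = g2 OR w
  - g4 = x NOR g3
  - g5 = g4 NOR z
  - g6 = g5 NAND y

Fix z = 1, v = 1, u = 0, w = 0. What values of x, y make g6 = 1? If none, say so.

g6 = g5 NAND y must be 1, so at least one of g5, y is 0.
Check with z = 1, v = 1, u = 0, w = 0 and x=0, y=1:
g1 = v NAND u = 1 NAND 0 = 1
g2 = v NAND g1 = 1 NAND 1 = 0
g3 = g2 OR w = 0 OR 0 = 0
g4 = x NOR g3 = 0 NOR 0 = 1
g5 = g4 NOR z = 1 NOR 1 = 0
g6 = g5 NAND y = 0 NAND 1 = 1
So g6 = 1.

x=0, y=1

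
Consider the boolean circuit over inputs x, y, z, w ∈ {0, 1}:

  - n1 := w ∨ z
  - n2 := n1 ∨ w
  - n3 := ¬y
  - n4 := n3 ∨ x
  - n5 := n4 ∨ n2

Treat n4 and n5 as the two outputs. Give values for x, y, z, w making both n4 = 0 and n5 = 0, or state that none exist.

Check with x=0 y=1 z=0 w=0:
n1 = w ∨ z = 0 ∨ 0 = 0
n2 = n1 ∨ w = 0 ∨ 0 = 0
n3 = ¬y = ¬1 = 0
n4 = n3 ∨ x = 0 ∨ 0 = 0
n5 = n4 ∨ n2 = 0 ∨ 0 = 0
So n4 = 0 and n5 = 0.

x=0 y=1 z=0 w=0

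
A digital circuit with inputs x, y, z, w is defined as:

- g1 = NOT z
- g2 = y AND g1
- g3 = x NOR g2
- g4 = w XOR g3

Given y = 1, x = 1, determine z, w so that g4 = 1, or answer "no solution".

z=1, w=1

Check with y = 1, x = 1 and z=1, w=1:
g1 = NOT z = NOT 1 = 0
g2 = y AND g1 = 1 AND 0 = 0
g3 = x NOR g2 = 1 NOR 0 = 0
g4 = w XOR g3 = 1 XOR 0 = 1
So g4 = 1.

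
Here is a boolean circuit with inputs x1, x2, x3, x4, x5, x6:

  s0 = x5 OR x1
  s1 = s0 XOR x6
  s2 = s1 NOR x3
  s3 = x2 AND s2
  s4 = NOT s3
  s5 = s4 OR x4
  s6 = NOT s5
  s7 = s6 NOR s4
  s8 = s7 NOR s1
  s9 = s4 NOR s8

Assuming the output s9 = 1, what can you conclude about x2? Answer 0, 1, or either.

1

s9 = s4 NOR s8 must be 1, so both s4 = 0 and s8 = 0.
Every assignment with s9 = 1 has x2 = 1; there are 4 such assignment(s).
  x1=0, x2=1, x3=0, x4=1, x5=0, x6=0
  x1=0, x2=1, x3=0, x4=1, x5=1, x6=1
  x1=1, x2=1, x3=0, x4=1, x5=0, x6=1
  x1=1, x2=1, x3=0, x4=1, x5=1, x6=1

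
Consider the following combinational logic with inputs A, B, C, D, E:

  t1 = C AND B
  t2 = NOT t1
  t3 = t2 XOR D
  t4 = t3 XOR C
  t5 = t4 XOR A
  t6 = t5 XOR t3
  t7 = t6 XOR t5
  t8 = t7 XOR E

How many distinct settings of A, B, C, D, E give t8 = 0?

16

t8 = t7 XOR E must be 0, so t7 and E are equal.
Enumerating the 32 input combinations, 16 give t8 = 0 and 16 give t8 = 1.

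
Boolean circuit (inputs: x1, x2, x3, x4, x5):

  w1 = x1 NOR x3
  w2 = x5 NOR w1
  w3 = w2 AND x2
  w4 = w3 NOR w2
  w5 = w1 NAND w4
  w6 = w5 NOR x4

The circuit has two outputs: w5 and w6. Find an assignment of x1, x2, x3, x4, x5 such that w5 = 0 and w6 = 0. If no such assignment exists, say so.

Check with x1=0, x2=1, x3=0, x4=1, x5=1:
w1 = x1 NOR x3 = 0 NOR 0 = 1
w2 = x5 NOR w1 = 1 NOR 1 = 0
w3 = w2 AND x2 = 0 AND 1 = 0
w4 = w3 NOR w2 = 0 NOR 0 = 1
w5 = w1 NAND w4 = 1 NAND 1 = 0
w6 = w5 NOR x4 = 0 NOR 1 = 0
So w5 = 0 and w6 = 0.

x1=0, x2=1, x3=0, x4=1, x5=1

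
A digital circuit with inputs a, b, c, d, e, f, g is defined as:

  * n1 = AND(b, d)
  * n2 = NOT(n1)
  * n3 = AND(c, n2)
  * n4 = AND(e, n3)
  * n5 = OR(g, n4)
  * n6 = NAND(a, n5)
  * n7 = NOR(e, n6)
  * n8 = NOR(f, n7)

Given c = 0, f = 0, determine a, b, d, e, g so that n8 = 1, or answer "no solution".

a=1, b=1, d=1, e=0, g=0

n8 = NOR(f, n7) must be 1, so both f = 0 and n7 = 0.
Check with c = 0, f = 0 and a=1, b=1, d=1, e=0, g=0:
n1 = AND(b, d) = AND(1, 1) = 1
n2 = NOT(n1) = NOT 1 = 0
n3 = AND(c, n2) = AND(0, 0) = 0
n4 = AND(e, n3) = AND(0, 0) = 0
n5 = OR(g, n4) = OR(0, 0) = 0
n6 = NAND(a, n5) = NAND(1, 0) = 1
n7 = NOR(e, n6) = NOR(0, 1) = 0
n8 = NOR(f, n7) = NOR(0, 0) = 1
So n8 = 1.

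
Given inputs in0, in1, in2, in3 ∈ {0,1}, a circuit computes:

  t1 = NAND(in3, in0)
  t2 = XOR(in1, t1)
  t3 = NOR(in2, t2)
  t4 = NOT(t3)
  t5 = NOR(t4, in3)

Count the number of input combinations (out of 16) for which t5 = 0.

14

t5 = NOR(t4, in3) must be 0, so at least one of t4, in3 is 1.
Enumerating the 16 input combinations, 14 give t5 = 0 and 2 give t5 = 1.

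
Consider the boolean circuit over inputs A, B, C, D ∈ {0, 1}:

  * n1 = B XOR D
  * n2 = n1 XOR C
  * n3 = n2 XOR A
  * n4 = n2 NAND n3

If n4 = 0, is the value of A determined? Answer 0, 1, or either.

0

n4 = n2 NAND n3 must be 0, so both n2 = 1 and n3 = 1.
n2 = n1 XOR C must be 1, so n1 and C differ.
n3 = n2 XOR A must be 1, so n2 and A differ.
Every assignment with n4 = 0 has A = 0; there are 4 such assignment(s).
  A=0, B=0, C=0, D=1
  A=0, B=0, C=1, D=0
  A=0, B=1, C=0, D=0
  A=0, B=1, C=1, D=1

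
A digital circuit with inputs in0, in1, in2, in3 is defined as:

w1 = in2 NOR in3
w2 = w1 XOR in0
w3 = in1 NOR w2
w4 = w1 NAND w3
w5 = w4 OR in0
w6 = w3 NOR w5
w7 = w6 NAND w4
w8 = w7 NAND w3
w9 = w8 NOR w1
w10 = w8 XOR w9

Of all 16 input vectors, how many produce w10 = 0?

1

w10 = w8 XOR w9 must be 0, so w8 and w9 are equal.
Satisfying assignments:
  in0=1, in1=0, in2=0, in3=0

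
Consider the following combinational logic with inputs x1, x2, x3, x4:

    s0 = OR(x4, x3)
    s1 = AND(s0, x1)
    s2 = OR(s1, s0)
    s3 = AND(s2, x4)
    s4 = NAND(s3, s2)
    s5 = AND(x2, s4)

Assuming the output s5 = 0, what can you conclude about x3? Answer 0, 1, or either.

Both values of x3 occur among assignments with s5 = 0:
  x3=0: x1=0, x2=0, x3=0, x4=0
  x3=1: x1=0, x2=0, x3=1, x4=0

either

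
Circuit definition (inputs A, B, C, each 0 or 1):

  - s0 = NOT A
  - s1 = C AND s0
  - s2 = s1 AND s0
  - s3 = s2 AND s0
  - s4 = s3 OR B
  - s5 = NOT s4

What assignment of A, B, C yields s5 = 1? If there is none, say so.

A=1, B=0, C=1

s5 = NOT s4 must be 1, so s4 = 0.
s4 = s3 OR B must be 0, so both s3 = 0 and B = 0.
Check with A=1, B=0, C=1:
s0 = NOT A = NOT 1 = 0
s1 = C AND s0 = 1 AND 0 = 0
s2 = s1 AND s0 = 0 AND 0 = 0
s3 = s2 AND s0 = 0 AND 0 = 0
s4 = s3 OR B = 0 OR 0 = 0
s5 = NOT s4 = NOT 0 = 1
So s5 = 1 as required.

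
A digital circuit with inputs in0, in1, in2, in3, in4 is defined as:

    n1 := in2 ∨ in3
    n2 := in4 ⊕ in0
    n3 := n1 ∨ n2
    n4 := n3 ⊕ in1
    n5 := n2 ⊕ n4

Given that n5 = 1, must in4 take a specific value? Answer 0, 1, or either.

Both values of in4 occur among assignments with n5 = 1:
  in4=0: in0=0, in1=0, in2=0, in3=1, in4=0
  in4=1: in0=0, in1=1, in2=0, in3=0, in4=1

either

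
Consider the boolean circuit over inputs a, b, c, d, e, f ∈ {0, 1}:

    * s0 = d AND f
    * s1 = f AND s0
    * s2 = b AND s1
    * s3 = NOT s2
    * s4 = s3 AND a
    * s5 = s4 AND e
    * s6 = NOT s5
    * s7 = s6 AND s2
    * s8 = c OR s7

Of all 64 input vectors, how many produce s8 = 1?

s8 = c OR s7 must be 1, so at least one of c, s7 is 1.
Enumerating the 64 input combinations, 36 give s8 = 1 and 28 give s8 = 0.

36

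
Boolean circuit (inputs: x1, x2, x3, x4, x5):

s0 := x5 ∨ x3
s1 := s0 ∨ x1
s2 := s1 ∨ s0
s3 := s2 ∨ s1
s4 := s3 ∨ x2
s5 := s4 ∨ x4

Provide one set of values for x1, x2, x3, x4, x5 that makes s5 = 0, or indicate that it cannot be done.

s5 = s4 ∨ x4 must be 0, so both s4 = 0 and x4 = 0.
s4 = s3 ∨ x2 must be 0, so both s3 = 0 and x2 = 0.
Check with x1=0, x2=0, x3=0, x4=0, x5=0:
s0 = x5 ∨ x3 = 0 ∨ 0 = 0
s1 = s0 ∨ x1 = 0 ∨ 0 = 0
s2 = s1 ∨ s0 = 0 ∨ 0 = 0
s3 = s2 ∨ s1 = 0 ∨ 0 = 0
s4 = s3 ∨ x2 = 0 ∨ 0 = 0
s5 = s4 ∨ x4 = 0 ∨ 0 = 0
So s5 = 0 as required.

x1=0, x2=0, x3=0, x4=0, x5=0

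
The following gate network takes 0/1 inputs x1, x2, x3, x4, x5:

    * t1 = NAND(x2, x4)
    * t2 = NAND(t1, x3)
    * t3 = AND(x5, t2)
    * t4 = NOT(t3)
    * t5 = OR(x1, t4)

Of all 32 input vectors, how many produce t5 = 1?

27

t5 = OR(x1, t4) must be 1, so at least one of x1, t4 is 1.
Enumerating the 32 input combinations, 27 give t5 = 1 and 5 give t5 = 0.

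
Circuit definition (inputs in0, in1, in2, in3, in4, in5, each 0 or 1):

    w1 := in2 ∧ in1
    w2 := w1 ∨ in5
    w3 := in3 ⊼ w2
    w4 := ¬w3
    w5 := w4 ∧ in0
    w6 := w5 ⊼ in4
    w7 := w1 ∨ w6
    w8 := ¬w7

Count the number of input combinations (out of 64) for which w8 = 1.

3

w8 = ¬w7 must be 1, so w7 = 0.
Satisfying assignments:
  in0=1, in1=0, in2=0, in3=1, in4=1, in5=1
  in0=1, in1=0, in2=1, in3=1, in4=1, in5=1
  in0=1, in1=1, in2=0, in3=1, in4=1, in5=1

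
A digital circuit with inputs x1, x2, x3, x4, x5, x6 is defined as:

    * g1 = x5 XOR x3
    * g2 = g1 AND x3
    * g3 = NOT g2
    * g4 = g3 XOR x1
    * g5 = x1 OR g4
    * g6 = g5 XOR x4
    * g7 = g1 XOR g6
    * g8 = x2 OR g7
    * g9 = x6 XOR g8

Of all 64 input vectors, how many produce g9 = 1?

32

g9 = x6 XOR g8 must be 1, so x6 and g8 differ.
Enumerating the 64 input combinations, 32 give g9 = 1 and 32 give g9 = 0.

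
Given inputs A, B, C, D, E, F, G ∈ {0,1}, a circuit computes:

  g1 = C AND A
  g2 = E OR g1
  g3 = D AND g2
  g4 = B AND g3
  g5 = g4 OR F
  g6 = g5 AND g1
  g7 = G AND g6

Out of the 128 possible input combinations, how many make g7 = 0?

118

g7 = G AND g6 must be 0, so at least one of G, g6 is 0.
Enumerating the 128 input combinations, 118 give g7 = 0 and 10 give g7 = 1.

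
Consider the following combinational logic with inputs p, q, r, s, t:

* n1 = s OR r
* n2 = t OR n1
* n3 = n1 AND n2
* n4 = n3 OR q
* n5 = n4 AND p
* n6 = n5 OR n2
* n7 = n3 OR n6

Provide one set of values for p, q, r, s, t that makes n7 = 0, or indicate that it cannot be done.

Check with p=0 q=0 r=0 s=0 t=0:
n1 = s OR r = 0 OR 0 = 0
n2 = t OR n1 = 0 OR 0 = 0
n3 = n1 AND n2 = 0 AND 0 = 0
n4 = n3 OR q = 0 OR 0 = 0
n5 = n4 AND p = 0 AND 0 = 0
n6 = n5 OR n2 = 0 OR 0 = 0
n7 = n3 OR n6 = 0 OR 0 = 0
So n7 = 0 as required.

p=0 q=0 r=0 s=0 t=0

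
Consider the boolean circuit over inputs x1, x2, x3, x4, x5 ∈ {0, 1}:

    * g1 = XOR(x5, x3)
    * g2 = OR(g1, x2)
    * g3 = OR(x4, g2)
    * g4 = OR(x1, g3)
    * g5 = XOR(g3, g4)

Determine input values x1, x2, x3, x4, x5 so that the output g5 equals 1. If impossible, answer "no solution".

g5 = XOR(g3, g4) must be 1, so g3 and g4 differ.
Check with x1=1 x2=0 x3=0 x4=0 x5=0:
g1 = XOR(x5, x3) = XOR(0, 0) = 0
g2 = OR(g1, x2) = OR(0, 0) = 0
g3 = OR(x4, g2) = OR(0, 0) = 0
g4 = OR(x1, g3) = OR(1, 0) = 1
g5 = XOR(g3, g4) = XOR(0, 1) = 1
So g5 = 1 as required.

x1=1 x2=0 x3=0 x4=0 x5=0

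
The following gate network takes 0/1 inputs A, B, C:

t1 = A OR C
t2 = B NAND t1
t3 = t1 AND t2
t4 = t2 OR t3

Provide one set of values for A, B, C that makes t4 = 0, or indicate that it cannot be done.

Check with A=1 B=1 C=0:
t1 = A OR C = 1 OR 0 = 1
t2 = B NAND t1 = 1 NAND 1 = 0
t3 = t1 AND t2 = 1 AND 0 = 0
t4 = t2 OR t3 = 0 OR 0 = 0
So t4 = 0 as required.

A=1 B=1 C=0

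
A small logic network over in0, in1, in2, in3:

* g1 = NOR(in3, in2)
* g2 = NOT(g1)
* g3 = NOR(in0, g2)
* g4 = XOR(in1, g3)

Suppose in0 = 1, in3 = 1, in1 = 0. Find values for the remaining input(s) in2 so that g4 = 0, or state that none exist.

g4 = XOR(in1, g3) must be 0, so in1 and g3 are equal.
Check with in0 = 1, in3 = 1, in1 = 0 and in2=1:
g1 = NOR(in3, in2) = NOR(1, 1) = 0
g2 = NOT(g1) = NOT 0 = 1
g3 = NOR(in0, g2) = NOR(1, 1) = 0
g4 = XOR(in1, g3) = XOR(0, 0) = 0
So g4 = 0.

in2=1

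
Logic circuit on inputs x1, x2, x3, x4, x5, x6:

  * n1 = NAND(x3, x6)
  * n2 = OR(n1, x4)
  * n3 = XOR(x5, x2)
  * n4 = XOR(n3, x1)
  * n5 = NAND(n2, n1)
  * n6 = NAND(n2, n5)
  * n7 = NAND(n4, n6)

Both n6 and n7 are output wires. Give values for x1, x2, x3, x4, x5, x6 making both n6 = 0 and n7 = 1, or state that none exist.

x1=0, x2=0, x3=1, x4=1, x5=1, x6=1

Check with x1=0, x2=0, x3=1, x4=1, x5=1, x6=1:
n1 = NAND(x3, x6) = NAND(1, 1) = 0
n2 = OR(n1, x4) = OR(0, 1) = 1
n3 = XOR(x5, x2) = XOR(1, 0) = 1
n4 = XOR(n3, x1) = XOR(1, 0) = 1
n5 = NAND(n2, n1) = NAND(1, 0) = 1
n6 = NAND(n2, n5) = NAND(1, 1) = 0
n7 = NAND(n4, n6) = NAND(1, 0) = 1
So n6 = 0 and n7 = 1.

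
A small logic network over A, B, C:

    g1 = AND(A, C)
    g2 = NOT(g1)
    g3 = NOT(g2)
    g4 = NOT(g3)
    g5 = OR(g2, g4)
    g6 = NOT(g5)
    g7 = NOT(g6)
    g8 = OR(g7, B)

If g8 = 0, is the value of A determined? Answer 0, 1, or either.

1

g8 = OR(g7, B) must be 0, so both g7 = 0 and B = 0.
g7 = NOT(g6) must be 0, so g6 = 1.
Every assignment with g8 = 0 has A = 1; there are 1 such assignment(s).
  A=1, B=0, C=1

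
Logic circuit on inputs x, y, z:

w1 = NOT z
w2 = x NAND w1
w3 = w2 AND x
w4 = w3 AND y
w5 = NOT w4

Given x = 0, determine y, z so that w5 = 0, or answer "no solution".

no solution exists

With x = 0 fixed, none of the 4 settings of y, z give w5 = 0.
For example, with y=1, z=1:
w1 = NOT z = NOT 1 = 0
w2 = x NAND w1 = 0 NAND 0 = 1
w3 = w2 AND x = 1 AND 0 = 0
w4 = w3 AND y = 0 AND 1 = 0
w5 = NOT w4 = NOT 0 = 1
giving w5 = 1 ≠ 0.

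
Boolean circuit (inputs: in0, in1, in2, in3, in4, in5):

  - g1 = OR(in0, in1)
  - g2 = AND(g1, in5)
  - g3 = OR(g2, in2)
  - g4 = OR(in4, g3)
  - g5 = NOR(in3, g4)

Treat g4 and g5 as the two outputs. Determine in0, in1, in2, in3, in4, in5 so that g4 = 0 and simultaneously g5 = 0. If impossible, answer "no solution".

Check with in0=0 in1=0 in2=0 in3=1 in4=0 in5=0:
g1 = OR(in0, in1) = OR(0, 0) = 0
g2 = AND(g1, in5) = AND(0, 0) = 0
g3 = OR(g2, in2) = OR(0, 0) = 0
g4 = OR(in4, g3) = OR(0, 0) = 0
g5 = NOR(in3, g4) = NOR(1, 0) = 0
So g4 = 0 and g5 = 0.

in0=0 in1=0 in2=0 in3=1 in4=0 in5=0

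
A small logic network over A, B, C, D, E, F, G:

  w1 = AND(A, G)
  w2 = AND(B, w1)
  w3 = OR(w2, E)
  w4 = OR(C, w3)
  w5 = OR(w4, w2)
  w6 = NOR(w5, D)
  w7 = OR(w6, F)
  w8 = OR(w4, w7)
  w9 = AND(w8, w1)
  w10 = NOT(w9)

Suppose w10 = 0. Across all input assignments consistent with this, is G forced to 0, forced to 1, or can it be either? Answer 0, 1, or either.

w10 = NOT(w9) must be 0, so w9 = 1.
w9 = AND(w8, w1) must be 1, so both w8 = 1 and w1 = 1.
w8 = OR(w4, w7) must be 1, so at least one of w4, w7 is 1.
Every assignment with w10 = 0 has G = 1; there are 31 such assignment(s).

1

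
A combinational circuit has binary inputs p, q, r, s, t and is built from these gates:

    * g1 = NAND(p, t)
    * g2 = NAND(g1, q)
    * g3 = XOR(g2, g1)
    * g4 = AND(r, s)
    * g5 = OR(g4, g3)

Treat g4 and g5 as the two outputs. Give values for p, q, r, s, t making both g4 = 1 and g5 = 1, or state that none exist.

Check with p=0, q=0, r=1, s=1, t=1:
g1 = NAND(p, t) = NAND(0, 1) = 1
g2 = NAND(g1, q) = NAND(1, 0) = 1
g3 = XOR(g2, g1) = XOR(1, 1) = 0
g4 = AND(r, s) = AND(1, 1) = 1
g5 = OR(g4, g3) = OR(1, 0) = 1
So g4 = 1 and g5 = 1.

p=0, q=0, r=1, s=1, t=1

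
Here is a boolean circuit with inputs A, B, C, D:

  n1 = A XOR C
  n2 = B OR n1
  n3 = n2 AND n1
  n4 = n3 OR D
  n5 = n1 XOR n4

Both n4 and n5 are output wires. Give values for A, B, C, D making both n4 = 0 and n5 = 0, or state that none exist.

Check with A=0, B=1, C=0, D=0:
n1 = A XOR C = 0 XOR 0 = 0
n2 = B OR n1 = 1 OR 0 = 1
n3 = n2 AND n1 = 1 AND 0 = 0
n4 = n3 OR D = 0 OR 0 = 0
n5 = n1 XOR n4 = 0 XOR 0 = 0
So n4 = 0 and n5 = 0.

A=0, B=1, C=0, D=0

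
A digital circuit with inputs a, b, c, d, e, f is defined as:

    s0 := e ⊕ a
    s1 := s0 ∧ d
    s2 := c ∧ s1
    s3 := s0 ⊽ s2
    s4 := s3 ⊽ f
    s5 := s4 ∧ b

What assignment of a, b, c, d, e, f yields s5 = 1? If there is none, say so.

s5 = s4 ∧ b must be 1, so both s4 = 1 and b = 1.
s4 = s3 ⊽ f must be 1, so both s3 = 0 and f = 0.
Check with a=1 b=1 c=0 d=1 e=0 f=0:
s0 = e ⊕ a = 0 ⊕ 1 = 1
s1 = s0 ∧ d = 1 ∧ 1 = 1
s2 = c ∧ s1 = 0 ∧ 1 = 0
s3 = s0 ⊽ s2 = 1 ⊽ 0 = 0
s4 = s3 ⊽ f = 0 ⊽ 0 = 1
s5 = s4 ∧ b = 1 ∧ 1 = 1
So s5 = 1 as required.

a=1 b=1 c=0 d=1 e=0 f=0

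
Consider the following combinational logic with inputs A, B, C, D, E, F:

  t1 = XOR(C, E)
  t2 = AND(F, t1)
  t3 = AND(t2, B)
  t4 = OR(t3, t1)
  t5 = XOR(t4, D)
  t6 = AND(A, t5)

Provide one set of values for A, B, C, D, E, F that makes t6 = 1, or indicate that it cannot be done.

A=1, B=1, C=0, D=0, E=1, F=1

t6 = AND(A, t5) must be 1, so both A = 1 and t5 = 1.
t5 = XOR(t4, D) must be 1, so t4 and D differ.
Check with A=1, B=1, C=0, D=0, E=1, F=1:
t1 = XOR(C, E) = XOR(0, 1) = 1
t2 = AND(F, t1) = AND(1, 1) = 1
t3 = AND(t2, B) = AND(1, 1) = 1
t4 = OR(t3, t1) = OR(1, 1) = 1
t5 = XOR(t4, D) = XOR(1, 0) = 1
t6 = AND(A, t5) = AND(1, 1) = 1
So t6 = 1 as required.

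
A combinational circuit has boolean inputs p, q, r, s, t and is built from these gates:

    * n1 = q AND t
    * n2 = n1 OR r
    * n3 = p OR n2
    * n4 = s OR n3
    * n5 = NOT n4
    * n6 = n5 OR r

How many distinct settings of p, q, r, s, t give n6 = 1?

19

n6 = n5 OR r must be 1, so at least one of n5, r is 1.
Enumerating the 32 input combinations, 19 give n6 = 1 and 13 give n6 = 0.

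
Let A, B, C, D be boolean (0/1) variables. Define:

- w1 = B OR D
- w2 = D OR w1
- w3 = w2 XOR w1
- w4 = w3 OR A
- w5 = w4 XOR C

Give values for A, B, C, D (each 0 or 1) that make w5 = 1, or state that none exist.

A=0, B=1, C=1, D=1

w5 = w4 XOR C must be 1, so w4 and C differ.
Check with A=0, B=1, C=1, D=1:
w1 = B OR D = 1 OR 1 = 1
w2 = D OR w1 = 1 OR 1 = 1
w3 = w2 XOR w1 = 1 XOR 1 = 0
w4 = w3 OR A = 0 OR 0 = 0
w5 = w4 XOR C = 0 XOR 1 = 1
So w5 = 1 as required.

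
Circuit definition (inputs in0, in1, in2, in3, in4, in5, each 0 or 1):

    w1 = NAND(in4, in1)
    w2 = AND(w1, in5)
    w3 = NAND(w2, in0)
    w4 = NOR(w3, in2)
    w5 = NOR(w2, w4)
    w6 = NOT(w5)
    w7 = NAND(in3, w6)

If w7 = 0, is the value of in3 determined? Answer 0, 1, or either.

w7 = NAND(in3, w6) must be 0, so both in3 = 1 and w6 = 1.
w6 = NOT(w5) must be 1, so w5 = 0.
w5 = NOR(w2, w4) must be 0, so at least one of w2, w4 is 1.
Every assignment with w7 = 0 has in3 = 1; there are 12 such assignment(s).

1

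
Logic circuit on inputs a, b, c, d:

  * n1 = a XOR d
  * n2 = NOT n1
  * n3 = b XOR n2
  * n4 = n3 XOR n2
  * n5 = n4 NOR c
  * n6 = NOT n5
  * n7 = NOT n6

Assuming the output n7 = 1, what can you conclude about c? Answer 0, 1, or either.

n7 = NOT n6 must be 1, so n6 = 0.
n6 = NOT n5 must be 0, so n5 = 1.
n5 = n4 NOR c must be 1, so both n4 = 0 and c = 0.
Every assignment with n7 = 1 has c = 0; there are 4 such assignment(s).
  a=0, b=0, c=0, d=0
  a=0, b=0, c=0, d=1
  a=1, b=0, c=0, d=0
  a=1, b=0, c=0, d=1

0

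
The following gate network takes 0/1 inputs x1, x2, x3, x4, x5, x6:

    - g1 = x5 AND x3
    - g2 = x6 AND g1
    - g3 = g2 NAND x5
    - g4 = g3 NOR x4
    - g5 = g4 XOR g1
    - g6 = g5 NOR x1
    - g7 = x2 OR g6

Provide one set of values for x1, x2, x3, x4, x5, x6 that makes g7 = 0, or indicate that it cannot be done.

x1=1, x2=0, x3=0, x4=1, x5=1, x6=0

g7 = x2 OR g6 must be 0, so both x2 = 0 and g6 = 0.
g6 = g5 NOR x1 must be 0, so at least one of g5, x1 is 1.
Check with x1=1, x2=0, x3=0, x4=1, x5=1, x6=0:
g1 = x5 AND x3 = 1 AND 0 = 0
g2 = x6 AND g1 = 0 AND 0 = 0
g3 = g2 NAND x5 = 0 NAND 1 = 1
g4 = g3 NOR x4 = 1 NOR 1 = 0
g5 = g4 XOR g1 = 0 XOR 0 = 0
g6 = g5 NOR x1 = 0 NOR 1 = 0
g7 = x2 OR g6 = 0 OR 0 = 0
So g7 = 0 as required.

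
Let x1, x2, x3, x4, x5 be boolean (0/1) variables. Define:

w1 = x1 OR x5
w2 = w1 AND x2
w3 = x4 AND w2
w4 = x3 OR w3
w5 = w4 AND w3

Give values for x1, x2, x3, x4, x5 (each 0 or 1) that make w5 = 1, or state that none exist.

x1=1 x2=1 x3=0 x4=1 x5=0

w5 = w4 AND w3 must be 1, so both w4 = 1 and w3 = 1.
w4 = x3 OR w3 must be 1, so at least one of x3, w3 is 1.
w3 = x4 AND w2 must be 1, so both x4 = 1 and w2 = 1.
Check with x1=1 x2=1 x3=0 x4=1 x5=0:
w1 = x1 OR x5 = 1 OR 0 = 1
w2 = w1 AND x2 = 1 AND 1 = 1
w3 = x4 AND w2 = 1 AND 1 = 1
w4 = x3 OR w3 = 0 OR 1 = 1
w5 = w4 AND w3 = 1 AND 1 = 1
So w5 = 1 as required.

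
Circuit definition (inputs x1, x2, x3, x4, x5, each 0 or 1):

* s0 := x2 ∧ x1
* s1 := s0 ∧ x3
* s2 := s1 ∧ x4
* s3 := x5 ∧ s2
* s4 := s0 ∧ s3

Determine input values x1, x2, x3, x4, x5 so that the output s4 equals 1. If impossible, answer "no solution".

x1=1, x2=1, x3=1, x4=1, x5=1

Check with x1=1, x2=1, x3=1, x4=1, x5=1:
s0 = x2 ∧ x1 = 1 ∧ 1 = 1
s1 = s0 ∧ x3 = 1 ∧ 1 = 1
s2 = s1 ∧ x4 = 1 ∧ 1 = 1
s3 = x5 ∧ s2 = 1 ∧ 1 = 1
s4 = s0 ∧ s3 = 1 ∧ 1 = 1
So s4 = 1 as required.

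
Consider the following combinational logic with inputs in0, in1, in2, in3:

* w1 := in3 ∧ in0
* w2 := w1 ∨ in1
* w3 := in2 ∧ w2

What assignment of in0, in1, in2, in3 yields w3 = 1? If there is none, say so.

w3 = in2 ∧ w2 must be 1, so both in2 = 1 and w2 = 1.
Check with in0=0, in1=1, in2=1, in3=0:
w1 = in3 ∧ in0 = 0 ∧ 0 = 0
w2 = w1 ∨ in1 = 0 ∨ 1 = 1
w3 = in2 ∧ w2 = 1 ∧ 1 = 1
So w3 = 1 as required.

in0=0, in1=1, in2=1, in3=0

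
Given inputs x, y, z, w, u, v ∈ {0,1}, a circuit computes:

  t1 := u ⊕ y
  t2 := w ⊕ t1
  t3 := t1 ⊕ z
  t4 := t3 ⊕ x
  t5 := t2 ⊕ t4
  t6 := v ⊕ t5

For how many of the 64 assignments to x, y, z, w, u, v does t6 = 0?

32

t6 = v ⊕ t5 must be 0, so v and t5 are equal.
Enumerating the 64 input combinations, 32 give t6 = 0 and 32 give t6 = 1.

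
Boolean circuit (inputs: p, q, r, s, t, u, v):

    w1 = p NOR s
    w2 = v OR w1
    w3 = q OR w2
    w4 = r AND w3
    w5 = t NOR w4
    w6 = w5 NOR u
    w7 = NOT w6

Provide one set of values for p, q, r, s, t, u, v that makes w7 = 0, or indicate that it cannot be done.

p=1 q=0 r=1 s=1 t=1 u=0 v=0

w7 = NOT w6 must be 0, so w6 = 1.
Check with p=1 q=0 r=1 s=1 t=1 u=0 v=0:
w1 = p NOR s = 1 NOR 1 = 0
w2 = v OR w1 = 0 OR 0 = 0
w3 = q OR w2 = 0 OR 0 = 0
w4 = r AND w3 = 1 AND 0 = 0
w5 = t NOR w4 = 1 NOR 0 = 0
w6 = w5 NOR u = 0 NOR 0 = 1
w7 = NOT w6 = NOT 1 = 0
So w7 = 0 as required.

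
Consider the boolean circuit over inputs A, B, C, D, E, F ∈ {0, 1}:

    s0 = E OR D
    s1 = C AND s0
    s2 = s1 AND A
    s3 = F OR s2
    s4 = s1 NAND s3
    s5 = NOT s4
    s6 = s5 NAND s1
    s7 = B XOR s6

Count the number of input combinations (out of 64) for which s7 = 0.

32

s7 = B XOR s6 must be 0, so B and s6 are equal.
Enumerating the 64 input combinations, 32 give s7 = 0 and 32 give s7 = 1.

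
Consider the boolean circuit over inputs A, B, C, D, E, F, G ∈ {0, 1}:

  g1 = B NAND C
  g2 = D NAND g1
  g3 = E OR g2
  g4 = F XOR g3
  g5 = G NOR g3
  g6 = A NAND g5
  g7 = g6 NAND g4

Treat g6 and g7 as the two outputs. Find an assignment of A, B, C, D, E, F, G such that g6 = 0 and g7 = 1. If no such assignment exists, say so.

Check with A=1 B=0 C=1 D=1 E=0 F=0 G=0:
g1 = B NAND C = 0 NAND 1 = 1
g2 = D NAND g1 = 1 NAND 1 = 0
g3 = E OR g2 = 0 OR 0 = 0
g4 = F XOR g3 = 0 XOR 0 = 0
g5 = G NOR g3 = 0 NOR 0 = 1
g6 = A NAND g5 = 1 NAND 1 = 0
g7 = g6 NAND g4 = 0 NAND 0 = 1
So g6 = 0 and g7 = 1.

A=1 B=0 C=1 D=1 E=0 F=0 G=0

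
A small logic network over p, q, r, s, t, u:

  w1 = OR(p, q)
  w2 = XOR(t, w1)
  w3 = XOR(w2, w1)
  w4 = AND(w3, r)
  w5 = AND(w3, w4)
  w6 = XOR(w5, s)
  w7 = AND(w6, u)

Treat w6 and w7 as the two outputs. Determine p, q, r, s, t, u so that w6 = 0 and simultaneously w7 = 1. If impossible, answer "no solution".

Across all 64 input combinations, none give both w6 = 0 and w7 = 1.

no solution exists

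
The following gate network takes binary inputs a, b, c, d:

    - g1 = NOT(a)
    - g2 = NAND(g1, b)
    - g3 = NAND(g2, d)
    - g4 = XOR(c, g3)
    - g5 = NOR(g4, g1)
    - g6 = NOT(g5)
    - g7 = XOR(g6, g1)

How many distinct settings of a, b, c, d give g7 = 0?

g7 = XOR(g6, g1) must be 0, so g6 and g1 are equal.
Enumerating the 16 input combinations, 12 give g7 = 0 and 4 give g7 = 1.

12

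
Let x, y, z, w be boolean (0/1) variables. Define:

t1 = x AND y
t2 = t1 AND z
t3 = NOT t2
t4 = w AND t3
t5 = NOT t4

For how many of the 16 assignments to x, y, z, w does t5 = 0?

7

t5 = NOT t4 must be 0, so t4 = 1.
t4 = w AND t3 must be 1, so both w = 1 and t3 = 1.
Enumerating the 16 input combinations, 7 give t5 = 0 and 9 give t5 = 1.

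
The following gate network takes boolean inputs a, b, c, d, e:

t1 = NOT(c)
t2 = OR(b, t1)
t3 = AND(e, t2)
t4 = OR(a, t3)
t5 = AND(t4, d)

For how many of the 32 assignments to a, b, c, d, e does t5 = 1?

t5 = AND(t4, d) must be 1, so both t4 = 1 and d = 1.
t4 = OR(a, t3) must be 1, so at least one of a, t3 is 1.
Enumerating the 32 input combinations, 11 give t5 = 1 and 21 give t5 = 0.

11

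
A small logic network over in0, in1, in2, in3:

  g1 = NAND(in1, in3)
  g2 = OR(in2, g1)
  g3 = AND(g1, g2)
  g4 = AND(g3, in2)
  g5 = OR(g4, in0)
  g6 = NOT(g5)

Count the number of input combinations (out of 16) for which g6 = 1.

5

g6 = NOT(g5) must be 1, so g5 = 0.
Satisfying assignments:
  in0=0, in1=0, in2=0, in3=0
  in0=0, in1=0, in2=0, in3=1
  in0=0, in1=1, in2=0, in3=0
  in0=0, in1=1, in2=0, in3=1
  in0=0, in1=1, in2=1, in3=1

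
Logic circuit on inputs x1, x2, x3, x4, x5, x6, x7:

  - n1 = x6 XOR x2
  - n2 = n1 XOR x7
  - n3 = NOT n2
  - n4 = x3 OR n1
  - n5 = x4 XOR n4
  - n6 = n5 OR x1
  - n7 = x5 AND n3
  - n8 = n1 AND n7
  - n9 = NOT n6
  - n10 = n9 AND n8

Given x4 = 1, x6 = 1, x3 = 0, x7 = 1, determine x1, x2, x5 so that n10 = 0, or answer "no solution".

x1=1, x2=0, x5=1

n10 = n9 AND n8 must be 0, so at least one of n9, n8 is 0.
Check with x4 = 1, x6 = 1, x3 = 0, x7 = 1 and x1=1, x2=0, x5=1:
n1 = x6 XOR x2 = 1 XOR 0 = 1
n2 = n1 XOR x7 = 1 XOR 1 = 0
n3 = NOT n2 = NOT 0 = 1
n4 = x3 OR n1 = 0 OR 1 = 1
n5 = x4 XOR n4 = 1 XOR 1 = 0
n6 = n5 OR x1 = 0 OR 1 = 1
n7 = x5 AND n3 = 1 AND 1 = 1
n8 = n1 AND n7 = 1 AND 1 = 1
n9 = NOT n6 = NOT 1 = 0
n10 = n9 AND n8 = 0 AND 1 = 0
So n10 = 0.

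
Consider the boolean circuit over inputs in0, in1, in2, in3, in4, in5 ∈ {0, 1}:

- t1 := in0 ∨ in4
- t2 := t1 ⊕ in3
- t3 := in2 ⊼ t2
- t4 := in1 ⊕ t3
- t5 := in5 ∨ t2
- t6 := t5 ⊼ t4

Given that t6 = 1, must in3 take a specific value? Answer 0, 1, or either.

either

Both values of in3 occur among assignments with t6 = 1:
  in3=0: in0=0, in1=0, in2=0, in3=0, in4=0, in5=0
  in3=1: in0=0, in1=0, in2=0, in3=1, in4=1, in5=0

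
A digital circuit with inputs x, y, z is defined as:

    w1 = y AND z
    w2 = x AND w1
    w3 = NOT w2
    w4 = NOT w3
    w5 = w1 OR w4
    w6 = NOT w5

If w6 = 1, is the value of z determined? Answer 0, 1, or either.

either

Both values of z occur among assignments with w6 = 1:
  z=0: x=0, y=0, z=0
  z=1: x=0, y=0, z=1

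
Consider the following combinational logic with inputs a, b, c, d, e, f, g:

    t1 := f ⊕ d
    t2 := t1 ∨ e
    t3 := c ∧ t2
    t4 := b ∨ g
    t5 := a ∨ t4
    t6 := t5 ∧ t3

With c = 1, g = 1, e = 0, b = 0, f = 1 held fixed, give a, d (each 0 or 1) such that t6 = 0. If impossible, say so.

a=1, d=1

t6 = t5 ∧ t3 must be 0, so at least one of t5, t3 is 0.
Check with c = 1, g = 1, e = 0, b = 0, f = 1 and a=1, d=1:
t1 = f ⊕ d = 1 ⊕ 1 = 0
t2 = t1 ∨ e = 0 ∨ 0 = 0
t3 = c ∧ t2 = 1 ∧ 0 = 0
t4 = b ∨ g = 0 ∨ 1 = 1
t5 = a ∨ t4 = 1 ∨ 1 = 1
t6 = t5 ∧ t3 = 1 ∧ 0 = 0
So t6 = 0.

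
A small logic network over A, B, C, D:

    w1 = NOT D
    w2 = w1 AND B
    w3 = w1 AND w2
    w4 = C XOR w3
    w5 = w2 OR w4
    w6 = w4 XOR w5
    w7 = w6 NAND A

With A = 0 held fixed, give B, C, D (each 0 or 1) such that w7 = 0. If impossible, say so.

With A = 0 fixed, none of the 8 settings of B, C, D give w7 = 0.
For example, with B=0, C=0, D=0:
w1 = NOT D = NOT 0 = 1
w2 = w1 AND B = 1 AND 0 = 0
w3 = w1 AND w2 = 1 AND 0 = 0
w4 = C XOR w3 = 0 XOR 0 = 0
w5 = w2 OR w4 = 0 OR 0 = 0
w6 = w4 XOR w5 = 0 XOR 0 = 0
w7 = w6 NAND A = 0 NAND 0 = 1
giving w7 = 1 ≠ 0.

no solution exists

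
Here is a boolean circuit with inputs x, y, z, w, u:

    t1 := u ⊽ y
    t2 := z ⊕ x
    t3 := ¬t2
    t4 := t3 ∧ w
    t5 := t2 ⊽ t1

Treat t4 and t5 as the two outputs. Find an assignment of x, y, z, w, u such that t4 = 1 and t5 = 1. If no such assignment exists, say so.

Check with x=0, y=1, z=0, w=1, u=0:
t1 = u ⊽ y = 0 ⊽ 1 = 0
t2 = z ⊕ x = 0 ⊕ 0 = 0
t3 = ¬t2 = ¬0 = 1
t4 = t3 ∧ w = 1 ∧ 1 = 1
t5 = t2 ⊽ t1 = 0 ⊽ 0 = 1
So t4 = 1 and t5 = 1.

x=0, y=1, z=0, w=1, u=0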